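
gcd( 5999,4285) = 857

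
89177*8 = 713416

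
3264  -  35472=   -32208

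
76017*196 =14899332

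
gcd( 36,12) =12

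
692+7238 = 7930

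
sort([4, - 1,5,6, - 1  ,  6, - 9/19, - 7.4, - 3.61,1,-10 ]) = [ - 10, - 7.4, - 3.61,-1, - 1,  -  9/19,1,4,  5,6,6]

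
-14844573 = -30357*489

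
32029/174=32029/174 =184.07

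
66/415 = 66/415= 0.16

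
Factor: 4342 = 2^1 * 13^1*167^1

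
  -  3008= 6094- 9102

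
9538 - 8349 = 1189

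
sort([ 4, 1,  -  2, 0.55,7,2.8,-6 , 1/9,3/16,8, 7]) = [ - 6, - 2,1/9,3/16, 0.55,1 , 2.8 , 4,7,7,8 ] 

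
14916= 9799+5117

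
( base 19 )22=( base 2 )101000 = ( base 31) 19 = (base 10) 40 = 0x28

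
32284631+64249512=96534143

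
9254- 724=8530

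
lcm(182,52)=364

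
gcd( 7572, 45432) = 7572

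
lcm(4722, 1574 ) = 4722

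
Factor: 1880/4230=4/9=2^2*3^( - 2) 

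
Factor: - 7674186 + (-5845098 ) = - 13519284 = - 2^2 * 3^1*17^1*66271^1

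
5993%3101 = 2892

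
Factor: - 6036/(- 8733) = 2^2*41^( - 1 )*71^( - 1 )*503^1 = 2012/2911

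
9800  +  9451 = 19251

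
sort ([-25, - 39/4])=[ - 25 , - 39/4]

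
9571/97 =98 + 65/97 = 98.67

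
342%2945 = 342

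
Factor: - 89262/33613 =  - 2^1 * 3^4 * 19^1* 29^1 * 33613^ (- 1)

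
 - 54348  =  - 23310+- 31038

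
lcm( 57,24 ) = 456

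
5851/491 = 5851/491 = 11.92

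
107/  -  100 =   -  107/100 = - 1.07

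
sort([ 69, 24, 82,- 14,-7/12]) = [  -  14, - 7/12,24, 69, 82]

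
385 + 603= 988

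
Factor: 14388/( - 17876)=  - 3^1*11^1*41^( - 1) = - 33/41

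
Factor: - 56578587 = - 3^1*13^1*37^1*39209^1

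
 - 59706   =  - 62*963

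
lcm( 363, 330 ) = 3630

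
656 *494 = 324064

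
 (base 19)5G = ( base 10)111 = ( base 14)7d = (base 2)1101111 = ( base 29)3O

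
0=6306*0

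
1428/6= 238   =  238.00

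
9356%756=284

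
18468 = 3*6156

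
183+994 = 1177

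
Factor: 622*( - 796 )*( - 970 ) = 480258640 = 2^4*5^1*97^1 * 199^1 * 311^1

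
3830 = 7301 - 3471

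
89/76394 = 89/76394 = 0.00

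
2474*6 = 14844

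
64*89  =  5696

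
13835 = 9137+4698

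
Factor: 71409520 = 2^4*5^1*7^1*13^1*17^1 * 577^1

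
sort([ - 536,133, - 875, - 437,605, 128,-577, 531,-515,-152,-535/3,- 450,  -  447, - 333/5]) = [ - 875, - 577,-536 , - 515,-450 , - 447, - 437,-535/3, - 152, - 333/5,128 , 133 , 531,605] 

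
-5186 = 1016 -6202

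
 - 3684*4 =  - 14736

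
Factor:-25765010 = -2^1*5^1 *643^1 *4007^1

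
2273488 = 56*40598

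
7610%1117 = 908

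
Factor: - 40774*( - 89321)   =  3641974454 = 2^1 * 19^1* 29^1*37^1*179^1*499^1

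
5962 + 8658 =14620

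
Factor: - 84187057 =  - 84187057^1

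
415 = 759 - 344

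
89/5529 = 89/5529 = 0.02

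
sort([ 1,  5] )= [ 1,5 ]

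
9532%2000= 1532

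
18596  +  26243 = 44839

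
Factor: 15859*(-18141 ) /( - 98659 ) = 287698119/98659 = 3^1*11^( - 1)*6047^1*8969^ (-1 )*15859^1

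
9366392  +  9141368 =18507760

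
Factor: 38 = 2^1*19^1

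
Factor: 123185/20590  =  347/58 = 2^( - 1)*29^ ( - 1)*347^1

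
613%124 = 117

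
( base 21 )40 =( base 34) 2g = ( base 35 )2e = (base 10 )84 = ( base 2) 1010100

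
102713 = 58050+44663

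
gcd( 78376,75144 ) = 808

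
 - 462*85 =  - 39270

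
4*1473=5892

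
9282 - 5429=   3853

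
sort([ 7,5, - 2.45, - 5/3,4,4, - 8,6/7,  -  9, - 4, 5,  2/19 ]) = [ - 9, - 8, - 4,-2.45, - 5/3,2/19,6/7,4 , 4,5 , 5,  7]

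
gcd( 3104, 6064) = 16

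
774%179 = 58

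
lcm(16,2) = 16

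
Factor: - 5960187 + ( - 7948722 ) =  - 3^1*7^1*43^1*73^1*211^1 = -13908909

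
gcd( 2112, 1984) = 64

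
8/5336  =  1/667 = 0.00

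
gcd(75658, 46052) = 2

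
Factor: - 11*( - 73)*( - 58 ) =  - 2^1*11^1*29^1 * 73^1 = - 46574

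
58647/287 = 204 + 99/287 =204.34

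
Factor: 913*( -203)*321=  - 3^1*7^1 * 11^1*29^1*83^1*107^1 = - 59493819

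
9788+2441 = 12229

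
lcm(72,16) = 144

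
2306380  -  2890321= - 583941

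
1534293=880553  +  653740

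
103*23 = 2369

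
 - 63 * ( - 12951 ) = 815913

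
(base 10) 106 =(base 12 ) 8a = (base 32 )3A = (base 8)152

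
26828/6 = 13414/3 = 4471.33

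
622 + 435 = 1057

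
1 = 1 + 0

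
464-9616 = -9152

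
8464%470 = 4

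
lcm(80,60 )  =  240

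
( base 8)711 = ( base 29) fm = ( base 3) 121221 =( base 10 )457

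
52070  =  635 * 82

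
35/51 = 35/51 = 0.69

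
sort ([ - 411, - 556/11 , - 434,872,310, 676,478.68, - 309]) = [ - 434, - 411,-309 ,-556/11, 310 , 478.68 , 676,872 ] 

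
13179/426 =4393/142 = 30.94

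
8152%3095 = 1962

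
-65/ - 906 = 65/906 = 0.07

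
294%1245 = 294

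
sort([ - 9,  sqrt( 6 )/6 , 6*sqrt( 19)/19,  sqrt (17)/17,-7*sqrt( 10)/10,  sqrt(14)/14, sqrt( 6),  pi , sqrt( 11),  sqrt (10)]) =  [- 9, - 7*sqrt( 10 ) /10,  sqrt(17)/17, sqrt( 14 )/14,  sqrt( 6)/6, 6*sqrt( 19 ) /19,sqrt ( 6 ), pi,  sqrt(10) , sqrt( 11 ) ]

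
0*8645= 0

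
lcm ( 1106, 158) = 1106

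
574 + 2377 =2951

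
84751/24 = 3531+ 7/24= 3531.29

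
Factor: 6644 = 2^2 * 11^1*151^1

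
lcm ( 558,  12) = 1116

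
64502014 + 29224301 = 93726315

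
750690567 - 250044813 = 500645754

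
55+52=107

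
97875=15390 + 82485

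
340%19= 17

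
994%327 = 13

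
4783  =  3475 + 1308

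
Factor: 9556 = 2^2*2389^1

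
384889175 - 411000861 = - 26111686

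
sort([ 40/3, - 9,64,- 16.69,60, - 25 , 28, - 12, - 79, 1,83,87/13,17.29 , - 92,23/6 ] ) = [ - 92, - 79, - 25,-16.69, - 12, - 9,1,23/6,87/13,40/3,17.29,  28,60,64,83] 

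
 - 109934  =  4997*(-22 ) 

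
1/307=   1/307 =0.00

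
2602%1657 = 945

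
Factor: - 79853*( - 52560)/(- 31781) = - 4197073680/31781 =- 2^4*3^2*5^1*47^1*61^( - 1)*73^1*521^(  -  1)*1699^1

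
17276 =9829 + 7447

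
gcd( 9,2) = 1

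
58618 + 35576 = 94194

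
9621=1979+7642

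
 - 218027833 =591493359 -809521192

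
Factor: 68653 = 13^1 *5281^1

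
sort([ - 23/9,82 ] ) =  [ - 23/9,82] 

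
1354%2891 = 1354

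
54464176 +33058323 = 87522499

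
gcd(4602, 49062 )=78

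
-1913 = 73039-74952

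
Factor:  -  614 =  - 2^1*307^1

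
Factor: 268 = 2^2*67^1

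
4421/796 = 5 + 441/796= 5.55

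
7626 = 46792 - 39166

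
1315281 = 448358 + 866923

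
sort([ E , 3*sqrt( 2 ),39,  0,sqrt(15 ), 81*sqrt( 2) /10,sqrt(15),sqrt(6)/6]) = [ 0,sqrt( 6)/6 , E,sqrt( 15 ),sqrt( 15) , 3*sqrt( 2),81*sqrt( 2) /10, 39] 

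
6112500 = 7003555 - 891055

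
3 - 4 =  - 1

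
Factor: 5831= 7^3*17^1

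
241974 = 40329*6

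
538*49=26362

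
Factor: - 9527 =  - 7^1*1361^1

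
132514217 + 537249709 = 669763926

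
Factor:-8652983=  - 17^1*67^1*71^1*107^1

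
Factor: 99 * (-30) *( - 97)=2^1*3^3*5^1*11^1 * 97^1 =288090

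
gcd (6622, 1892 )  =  946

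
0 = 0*785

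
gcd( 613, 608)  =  1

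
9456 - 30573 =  - 21117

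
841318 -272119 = 569199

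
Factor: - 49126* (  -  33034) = 2^2*7^1  *11^2 * 29^1 * 83^1 * 199^1 = 1622828284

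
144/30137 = 144/30137 = 0.00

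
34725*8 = 277800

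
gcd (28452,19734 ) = 6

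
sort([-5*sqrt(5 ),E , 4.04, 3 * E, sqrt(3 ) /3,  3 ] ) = [ -5*sqrt( 5 ),sqrt(3)/3,E, 3,4.04 , 3*E ]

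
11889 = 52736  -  40847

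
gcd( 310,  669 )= 1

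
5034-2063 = 2971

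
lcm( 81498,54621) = 5134374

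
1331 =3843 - 2512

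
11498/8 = 1437 + 1/4=1437.25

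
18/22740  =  3/3790 = 0.00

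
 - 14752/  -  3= 14752/3 =4917.33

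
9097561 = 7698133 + 1399428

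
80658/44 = 1833 + 3/22  =  1833.14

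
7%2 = 1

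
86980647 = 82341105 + 4639542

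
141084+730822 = 871906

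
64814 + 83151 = 147965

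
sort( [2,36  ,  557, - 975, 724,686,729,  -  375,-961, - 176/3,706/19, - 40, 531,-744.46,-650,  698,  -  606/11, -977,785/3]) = [-977,-975 ,-961, - 744.46,-650, - 375, - 176/3 ,-606/11, - 40,2 , 36,706/19,785/3,531,557,686,698, 724,729 ] 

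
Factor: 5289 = 3^1* 41^1*43^1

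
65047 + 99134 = 164181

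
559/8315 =559/8315=0.07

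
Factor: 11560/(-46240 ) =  - 2^( - 2)  =  - 1/4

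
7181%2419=2343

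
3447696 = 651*5296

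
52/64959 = 52/64959 = 0.00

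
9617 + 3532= 13149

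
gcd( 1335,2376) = 3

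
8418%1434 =1248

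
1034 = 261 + 773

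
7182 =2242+4940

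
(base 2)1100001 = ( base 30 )37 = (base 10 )97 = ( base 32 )31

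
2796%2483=313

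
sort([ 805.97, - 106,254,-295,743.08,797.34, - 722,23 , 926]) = [-722,-295, - 106,23,254 , 743.08 , 797.34,805.97,  926 ] 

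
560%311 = 249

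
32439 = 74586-42147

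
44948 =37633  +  7315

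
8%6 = 2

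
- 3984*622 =-2478048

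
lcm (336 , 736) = 15456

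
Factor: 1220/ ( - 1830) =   -  2/3 = - 2^1*3^( - 1 ) 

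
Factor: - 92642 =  - 2^1*11^1*4211^1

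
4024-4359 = - 335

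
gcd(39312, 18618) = 6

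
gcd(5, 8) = 1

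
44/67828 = 11/16957 = 0.00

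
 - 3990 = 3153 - 7143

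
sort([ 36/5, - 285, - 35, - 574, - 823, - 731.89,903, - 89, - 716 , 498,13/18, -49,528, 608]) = [ - 823, - 731.89, - 716, - 574, - 285, - 89, - 49,  -  35,13/18, 36/5,  498, 528, 608,903]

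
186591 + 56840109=57026700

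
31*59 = 1829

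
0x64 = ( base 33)31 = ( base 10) 100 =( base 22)4c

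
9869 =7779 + 2090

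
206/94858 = 103/47429 = 0.00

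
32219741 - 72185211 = -39965470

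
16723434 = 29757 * 562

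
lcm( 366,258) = 15738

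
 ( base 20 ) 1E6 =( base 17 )266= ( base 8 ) 1256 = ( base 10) 686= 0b1010101110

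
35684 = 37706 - 2022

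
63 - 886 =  - 823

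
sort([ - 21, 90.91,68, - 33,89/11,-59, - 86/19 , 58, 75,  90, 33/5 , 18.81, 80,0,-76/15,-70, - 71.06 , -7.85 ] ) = [-71.06,-70, - 59,  -  33,-21,-7.85, - 76/15,  -  86/19 , 0,33/5, 89/11,18.81, 58, 68,  75, 80,90, 90.91] 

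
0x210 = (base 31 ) H1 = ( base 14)29a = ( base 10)528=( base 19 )18f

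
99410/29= 99410/29 = 3427.93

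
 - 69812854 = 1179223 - 70992077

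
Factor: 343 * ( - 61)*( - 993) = 3^1*7^3*61^1* 331^1 = 20776539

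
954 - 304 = 650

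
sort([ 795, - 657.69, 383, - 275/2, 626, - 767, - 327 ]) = [ - 767, - 657.69,  -  327, - 275/2, 383,626 , 795 ]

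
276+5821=6097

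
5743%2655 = 433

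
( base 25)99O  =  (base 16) 16F2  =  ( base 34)52Q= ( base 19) g53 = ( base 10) 5874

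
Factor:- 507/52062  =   - 2^(-1)*13^2*8677^( - 1) = -169/17354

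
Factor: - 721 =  - 7^1*103^1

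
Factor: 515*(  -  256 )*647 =-85300480 = -  2^8 * 5^1*103^1*647^1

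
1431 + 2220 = 3651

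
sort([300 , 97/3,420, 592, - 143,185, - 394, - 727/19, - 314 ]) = [ - 394, - 314,-143, - 727/19  ,  97/3,  185,300, 420 , 592] 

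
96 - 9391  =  - 9295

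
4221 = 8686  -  4465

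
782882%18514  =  5294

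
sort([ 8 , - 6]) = [ - 6, 8]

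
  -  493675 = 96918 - 590593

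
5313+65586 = 70899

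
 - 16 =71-87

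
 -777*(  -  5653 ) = 4392381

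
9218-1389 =7829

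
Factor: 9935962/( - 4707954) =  -4967981/2353977 = -3^(  -  2) *37^( - 1)* 7069^( - 1)*4967981^1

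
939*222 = 208458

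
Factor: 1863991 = 103^1*18097^1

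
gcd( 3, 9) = 3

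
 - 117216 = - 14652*8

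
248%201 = 47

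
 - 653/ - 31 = 653/31 = 21.06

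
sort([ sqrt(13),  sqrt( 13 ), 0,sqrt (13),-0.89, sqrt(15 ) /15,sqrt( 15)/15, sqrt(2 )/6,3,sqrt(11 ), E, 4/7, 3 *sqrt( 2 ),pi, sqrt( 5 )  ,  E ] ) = [  -  0.89,0, sqrt (2)/6,sqrt(15)/15,  sqrt(15) /15, 4/7,sqrt( 5),E,  E,3, pi,sqrt (11 ) , sqrt( 13 ) , sqrt( 13),  sqrt( 13), 3*sqrt(2 )]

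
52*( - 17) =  - 884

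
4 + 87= 91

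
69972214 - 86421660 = - 16449446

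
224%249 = 224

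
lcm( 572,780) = 8580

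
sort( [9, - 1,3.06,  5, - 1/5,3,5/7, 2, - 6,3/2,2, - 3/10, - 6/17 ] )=[ -6,-1, - 6/17,-3/10, - 1/5,5/7, 3/2, 2,2,  3,3.06, 5, 9 ]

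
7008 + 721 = 7729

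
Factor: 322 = 2^1*7^1*23^1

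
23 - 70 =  - 47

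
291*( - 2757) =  - 802287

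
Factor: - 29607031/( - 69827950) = 2^(- 1 ) * 5^(-2) *1396559^( - 1 )*29607031^1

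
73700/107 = 688+ 84/107 = 688.79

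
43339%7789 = 4394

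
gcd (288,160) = 32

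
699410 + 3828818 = 4528228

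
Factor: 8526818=2^1*1283^1*3323^1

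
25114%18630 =6484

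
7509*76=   570684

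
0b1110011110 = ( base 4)32132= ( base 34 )R8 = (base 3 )1021022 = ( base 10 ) 926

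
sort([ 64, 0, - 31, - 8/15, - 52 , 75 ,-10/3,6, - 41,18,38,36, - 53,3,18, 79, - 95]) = [ - 95, - 53, - 52, - 41, - 31,-10/3,  -  8/15 , 0,3,6,18,18,36, 38, 64, 75  ,  79 ]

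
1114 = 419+695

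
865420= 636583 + 228837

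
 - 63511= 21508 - 85019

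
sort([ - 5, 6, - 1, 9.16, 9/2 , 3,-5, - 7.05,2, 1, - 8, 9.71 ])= [ - 8, - 7.05,  -  5, - 5, - 1, 1, 2, 3, 9/2,6, 9.16, 9.71]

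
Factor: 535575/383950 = 2^ (-1)*3^1*7^( - 1)*37^1*193^1*1097^( - 1)=21423/15358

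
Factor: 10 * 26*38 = 2^3 * 5^1*13^1*19^1 = 9880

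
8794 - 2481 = 6313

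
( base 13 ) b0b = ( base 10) 1870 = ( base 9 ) 2507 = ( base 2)11101001110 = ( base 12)10ba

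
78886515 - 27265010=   51621505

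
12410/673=12410/673 = 18.44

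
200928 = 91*2208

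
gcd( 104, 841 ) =1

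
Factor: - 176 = -2^4*11^1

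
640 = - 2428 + 3068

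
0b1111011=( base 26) 4j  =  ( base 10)123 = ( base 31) 3u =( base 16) 7B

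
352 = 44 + 308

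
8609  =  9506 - 897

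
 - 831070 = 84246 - 915316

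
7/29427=7/29427 = 0.00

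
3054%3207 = 3054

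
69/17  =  4 +1/17 = 4.06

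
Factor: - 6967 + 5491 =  -2^2*3^2*41^1 = - 1476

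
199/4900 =199/4900  =  0.04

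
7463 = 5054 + 2409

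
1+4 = 5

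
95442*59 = 5631078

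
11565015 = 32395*357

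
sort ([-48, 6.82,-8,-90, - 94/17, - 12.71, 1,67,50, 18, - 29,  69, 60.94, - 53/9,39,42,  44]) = [ - 90, - 48,-29,- 12.71, - 8,-53/9, - 94/17, 1,  6.82, 18,39,42,44,50,60.94, 67,69 ] 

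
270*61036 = 16479720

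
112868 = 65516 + 47352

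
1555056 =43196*36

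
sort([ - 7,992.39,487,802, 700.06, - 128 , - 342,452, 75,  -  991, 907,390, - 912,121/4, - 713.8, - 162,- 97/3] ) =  [ - 991, - 912, - 713.8 , - 342,-162, - 128, - 97/3, - 7,121/4,  75, 390 , 452, 487,  700.06,802,907 , 992.39] 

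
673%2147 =673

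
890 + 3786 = 4676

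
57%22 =13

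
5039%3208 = 1831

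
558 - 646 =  - 88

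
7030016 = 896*7846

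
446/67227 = 446/67227 = 0.01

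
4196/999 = 4196/999 =4.20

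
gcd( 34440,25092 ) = 492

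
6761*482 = 3258802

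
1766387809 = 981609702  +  784778107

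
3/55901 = 3/55901 = 0.00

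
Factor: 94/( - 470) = -1/5 = - 5^( - 1)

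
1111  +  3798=4909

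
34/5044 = 17/2522 = 0.01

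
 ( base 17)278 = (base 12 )4A9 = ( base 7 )2025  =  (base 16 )2c1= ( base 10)705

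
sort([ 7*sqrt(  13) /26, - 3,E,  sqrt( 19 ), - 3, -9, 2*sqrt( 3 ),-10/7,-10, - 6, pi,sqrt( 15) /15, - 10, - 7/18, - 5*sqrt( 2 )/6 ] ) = [-10,-10, - 9, - 6 , - 3,-3, - 10/7 ,-5*sqrt(2 ) /6, - 7/18,sqrt (15 ) /15,7 * sqrt( 13 ) /26,E , pi, 2*sqrt( 3 ),sqrt( 19)] 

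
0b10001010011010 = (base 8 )21232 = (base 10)8858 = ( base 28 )B8A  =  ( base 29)afd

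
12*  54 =648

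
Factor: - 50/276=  - 25/138 = - 2^(-1 )*3^ ( - 1)*5^2*23^( - 1 )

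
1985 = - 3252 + 5237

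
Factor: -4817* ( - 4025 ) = 19388425 = 5^2 * 7^1*23^1 * 4817^1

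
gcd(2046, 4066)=2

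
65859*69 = 4544271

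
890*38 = 33820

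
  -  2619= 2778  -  5397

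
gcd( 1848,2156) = 308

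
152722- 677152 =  - 524430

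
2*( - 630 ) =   -  1260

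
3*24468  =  73404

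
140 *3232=452480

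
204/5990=102/2995=0.03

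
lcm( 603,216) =14472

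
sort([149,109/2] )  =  [ 109/2,  149 ]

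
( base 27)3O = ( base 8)151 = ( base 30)3F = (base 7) 210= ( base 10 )105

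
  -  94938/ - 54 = 1758 + 1/9 = 1758.11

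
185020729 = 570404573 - 385383844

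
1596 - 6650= - 5054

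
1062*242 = 257004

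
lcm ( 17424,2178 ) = 17424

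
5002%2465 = 72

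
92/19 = 4+16/19 = 4.84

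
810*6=4860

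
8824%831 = 514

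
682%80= 42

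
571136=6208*92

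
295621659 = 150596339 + 145025320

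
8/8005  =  8/8005 = 0.00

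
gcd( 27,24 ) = 3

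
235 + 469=704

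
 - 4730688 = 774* ( - 6112)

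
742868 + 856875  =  1599743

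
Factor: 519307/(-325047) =-3^ (-1)*97^(-1)*1117^(  -  1)*519307^1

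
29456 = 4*7364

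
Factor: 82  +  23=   105 = 3^1*5^1*7^1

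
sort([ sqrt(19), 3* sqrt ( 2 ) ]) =[3 * sqrt(2), sqrt( 19)] 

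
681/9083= 681/9083 = 0.07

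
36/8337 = 12/2779 = 0.00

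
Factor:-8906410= - 2^1*5^1 * 103^1 * 8647^1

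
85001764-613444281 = -528442517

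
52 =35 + 17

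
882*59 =52038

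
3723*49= 182427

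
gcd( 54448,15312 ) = 16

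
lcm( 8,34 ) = 136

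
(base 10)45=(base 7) 63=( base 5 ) 140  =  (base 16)2D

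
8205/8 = 1025 + 5/8 = 1025.62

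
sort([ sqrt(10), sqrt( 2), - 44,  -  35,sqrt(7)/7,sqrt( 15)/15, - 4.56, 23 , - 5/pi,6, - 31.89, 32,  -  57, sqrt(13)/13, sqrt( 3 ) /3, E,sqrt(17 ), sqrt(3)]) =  [ - 57,-44, - 35, - 31.89, - 4.56, - 5/pi, sqrt (15) /15, sqrt ( 13)/13, sqrt(7)/7, sqrt( 3)/3, sqrt( 2 ), sqrt( 3), E, sqrt (10),  sqrt ( 17), 6, 23,32]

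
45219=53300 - 8081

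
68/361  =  68/361 = 0.19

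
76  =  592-516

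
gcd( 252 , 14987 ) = 7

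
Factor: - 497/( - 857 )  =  7^1*71^1*857^(  -  1)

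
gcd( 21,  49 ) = 7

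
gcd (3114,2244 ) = 6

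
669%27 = 21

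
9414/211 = 44  +  130/211 = 44.62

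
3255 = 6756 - 3501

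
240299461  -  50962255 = 189337206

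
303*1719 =520857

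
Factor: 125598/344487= 2^1*13^( - 1 ) * 73^(-1 )*173^1= 346/949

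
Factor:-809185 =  - 5^1*13^1*59^1*211^1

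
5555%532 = 235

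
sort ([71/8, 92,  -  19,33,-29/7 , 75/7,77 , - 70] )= [  -  70 ,  -  19, - 29/7, 71/8, 75/7, 33, 77,92 ] 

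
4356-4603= - 247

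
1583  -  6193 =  - 4610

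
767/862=767/862 = 0.89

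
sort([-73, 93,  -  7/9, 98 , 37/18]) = [-73,-7/9 , 37/18,93, 98]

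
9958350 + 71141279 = 81099629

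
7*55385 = 387695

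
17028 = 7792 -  -9236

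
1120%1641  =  1120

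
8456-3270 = 5186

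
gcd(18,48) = 6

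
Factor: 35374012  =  2^2*8843503^1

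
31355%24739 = 6616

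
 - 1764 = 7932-9696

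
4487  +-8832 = -4345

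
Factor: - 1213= - 1213^1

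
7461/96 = 77 + 23/32 =77.72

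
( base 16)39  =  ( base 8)71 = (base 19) 30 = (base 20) 2h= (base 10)57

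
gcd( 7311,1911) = 3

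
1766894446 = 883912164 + 882982282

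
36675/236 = 155 + 95/236 =155.40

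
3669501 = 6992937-3323436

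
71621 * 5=358105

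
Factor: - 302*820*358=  - 2^4*5^1*41^1*151^1*179^1=- 88655120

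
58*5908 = 342664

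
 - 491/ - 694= 491/694 = 0.71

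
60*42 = 2520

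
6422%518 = 206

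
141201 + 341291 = 482492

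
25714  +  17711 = 43425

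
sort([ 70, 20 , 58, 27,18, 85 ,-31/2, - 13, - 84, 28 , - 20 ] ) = [ - 84,-20, - 31/2,  -  13,18,20 , 27,28, 58,70,85]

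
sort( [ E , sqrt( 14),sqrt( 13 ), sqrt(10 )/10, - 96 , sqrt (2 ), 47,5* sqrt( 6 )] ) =[-96, sqrt(10 ) /10 , sqrt( 2 ) , E,  sqrt( 13),sqrt( 14 ), 5*sqrt( 6),47 ]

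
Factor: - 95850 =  - 2^1 * 3^3*5^2 * 71^1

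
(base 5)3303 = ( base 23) jg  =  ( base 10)453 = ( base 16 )1c5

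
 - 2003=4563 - 6566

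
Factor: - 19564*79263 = - 2^2*3^2 * 67^1*73^1*8807^1 = - 1550701332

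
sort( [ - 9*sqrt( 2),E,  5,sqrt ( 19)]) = [ - 9*sqrt( 2),E,sqrt(19) , 5]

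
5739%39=6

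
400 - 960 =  - 560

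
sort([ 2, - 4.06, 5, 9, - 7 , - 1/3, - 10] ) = [- 10,- 7 ,-4.06 ,-1/3,2, 5 , 9 ]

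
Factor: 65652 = 2^2 *3^1*5471^1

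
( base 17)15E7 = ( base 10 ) 6603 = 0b1100111001011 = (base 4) 1213023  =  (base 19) I5A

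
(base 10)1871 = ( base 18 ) 5dh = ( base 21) 452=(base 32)1QF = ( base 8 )3517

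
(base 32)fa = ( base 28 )he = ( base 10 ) 490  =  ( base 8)752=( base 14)270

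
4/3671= 4/3671  =  0.00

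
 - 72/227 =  - 72/227 = -0.32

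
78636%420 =96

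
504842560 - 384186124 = 120656436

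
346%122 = 102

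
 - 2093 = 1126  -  3219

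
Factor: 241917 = 3^1*13^1*6203^1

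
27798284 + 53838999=81637283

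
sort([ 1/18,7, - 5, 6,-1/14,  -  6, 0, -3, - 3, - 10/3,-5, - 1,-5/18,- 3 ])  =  [ - 6,-5, - 5,- 10/3,  -  3, - 3,-3, - 1 ,-5/18, - 1/14, 0,1/18, 6,  7 ]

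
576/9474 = 96/1579 = 0.06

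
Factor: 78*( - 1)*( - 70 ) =5460 =2^2*3^1*5^1*7^1*13^1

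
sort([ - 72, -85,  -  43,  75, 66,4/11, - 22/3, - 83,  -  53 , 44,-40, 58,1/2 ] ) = [ - 85 ,-83, - 72, -53, - 43 , - 40, - 22/3, 4/11, 1/2, 44,58, 66, 75] 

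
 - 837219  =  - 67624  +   - 769595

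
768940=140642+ 628298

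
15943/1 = 15943 = 15943.00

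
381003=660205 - 279202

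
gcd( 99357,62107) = 1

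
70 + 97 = 167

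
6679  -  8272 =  - 1593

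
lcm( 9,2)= 18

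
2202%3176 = 2202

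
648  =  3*216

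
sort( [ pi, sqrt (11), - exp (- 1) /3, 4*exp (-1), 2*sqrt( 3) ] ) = [ -exp(  -  1 ) /3,4*exp( - 1 ),pi, sqrt( 11),2*sqrt( 3) ] 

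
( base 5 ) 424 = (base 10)114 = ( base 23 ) 4m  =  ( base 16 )72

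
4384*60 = 263040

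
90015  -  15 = 90000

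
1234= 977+257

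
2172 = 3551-1379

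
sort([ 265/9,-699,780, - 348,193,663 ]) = [ - 699,-348,265/9,  193, 663,  780 ]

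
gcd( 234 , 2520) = 18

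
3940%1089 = 673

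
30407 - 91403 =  -60996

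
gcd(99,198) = 99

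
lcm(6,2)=6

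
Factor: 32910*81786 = 2^2*3^2*5^1* 43^1*317^1*1097^1 = 2691577260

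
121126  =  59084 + 62042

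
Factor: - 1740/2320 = -2^(  -  2)*3^1 = -3/4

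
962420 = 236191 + 726229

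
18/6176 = 9/3088 = 0.00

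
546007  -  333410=212597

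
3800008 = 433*8776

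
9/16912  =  9/16912=   0.00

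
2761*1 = 2761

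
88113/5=17622 +3/5 = 17622.60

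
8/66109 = 8/66109 = 0.00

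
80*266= 21280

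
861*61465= 52921365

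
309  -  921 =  - 612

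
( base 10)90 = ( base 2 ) 1011010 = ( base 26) 3C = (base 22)42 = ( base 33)2O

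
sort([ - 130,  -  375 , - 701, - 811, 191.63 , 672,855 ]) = [ - 811  , - 701,-375, - 130,191.63,672, 855 ]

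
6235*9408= 58658880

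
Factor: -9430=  -2^1*5^1*23^1*41^1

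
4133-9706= - 5573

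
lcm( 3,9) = 9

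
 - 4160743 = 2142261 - 6303004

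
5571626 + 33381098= 38952724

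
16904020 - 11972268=4931752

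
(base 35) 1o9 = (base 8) 4032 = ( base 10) 2074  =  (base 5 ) 31244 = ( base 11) 1616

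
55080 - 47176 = 7904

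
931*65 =60515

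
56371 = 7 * 8053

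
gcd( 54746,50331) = 883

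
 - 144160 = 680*(-212) 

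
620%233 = 154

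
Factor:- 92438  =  - 2^1 * 46219^1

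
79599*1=79599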